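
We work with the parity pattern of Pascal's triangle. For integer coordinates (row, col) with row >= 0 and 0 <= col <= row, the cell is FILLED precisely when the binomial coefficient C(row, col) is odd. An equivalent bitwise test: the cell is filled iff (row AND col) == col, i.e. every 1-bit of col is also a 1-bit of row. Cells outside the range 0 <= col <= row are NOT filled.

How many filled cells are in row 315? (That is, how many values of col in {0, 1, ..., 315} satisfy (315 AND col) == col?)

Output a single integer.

315 in binary = 100111011
popcount(315) = number of 1-bits in 100111011 = 6
A col c satisfies (315 AND c) == c iff every set bit of c is also set in 315; each of the 6 set bits of 315 can independently be on or off in c.
count = 2^6 = 64

Answer: 64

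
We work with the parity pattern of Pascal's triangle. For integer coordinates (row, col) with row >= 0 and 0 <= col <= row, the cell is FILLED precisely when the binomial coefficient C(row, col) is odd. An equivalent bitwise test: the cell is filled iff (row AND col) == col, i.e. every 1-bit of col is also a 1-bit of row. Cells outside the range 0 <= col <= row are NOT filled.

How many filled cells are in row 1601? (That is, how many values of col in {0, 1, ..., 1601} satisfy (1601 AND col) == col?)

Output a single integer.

1601 in binary = 11001000001
popcount(1601) = number of 1-bits in 11001000001 = 4
A col c satisfies (1601 AND c) == c iff every set bit of c is also set in 1601; each of the 4 set bits of 1601 can independently be on or off in c.
count = 2^4 = 16

Answer: 16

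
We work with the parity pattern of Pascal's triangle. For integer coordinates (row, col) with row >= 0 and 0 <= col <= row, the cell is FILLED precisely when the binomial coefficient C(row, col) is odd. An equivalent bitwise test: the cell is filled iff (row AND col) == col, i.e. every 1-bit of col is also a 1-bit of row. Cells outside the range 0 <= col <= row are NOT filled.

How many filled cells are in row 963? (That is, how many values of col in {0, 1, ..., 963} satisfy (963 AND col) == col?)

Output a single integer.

963 in binary = 1111000011
popcount(963) = number of 1-bits in 1111000011 = 6
A col c satisfies (963 AND c) == c iff every set bit of c is also set in 963; each of the 6 set bits of 963 can independently be on or off in c.
count = 2^6 = 64

Answer: 64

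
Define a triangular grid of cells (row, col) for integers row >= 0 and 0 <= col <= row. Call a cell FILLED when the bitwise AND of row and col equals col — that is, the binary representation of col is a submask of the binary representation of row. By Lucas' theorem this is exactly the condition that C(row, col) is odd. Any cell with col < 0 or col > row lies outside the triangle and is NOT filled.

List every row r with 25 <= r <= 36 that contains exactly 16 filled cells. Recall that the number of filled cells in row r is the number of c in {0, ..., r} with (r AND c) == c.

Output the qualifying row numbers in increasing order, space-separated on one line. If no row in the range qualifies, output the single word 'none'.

Row r has 2^popcount(r) filled cells, so we need popcount(r) = log2(16) = 4.
Scan r = 25..36 and keep those with exactly 4 one-bits:
r=25=11001 popcount=3 -> skip
r=26=11010 popcount=3 -> skip
r=27=11011 popcount=4 -> KEEP
r=28=11100 popcount=3 -> skip
r=29=11101 popcount=4 -> KEEP
r=30=11110 popcount=4 -> KEEP
r=31=11111 popcount=5 -> skip
r=32=100000 popcount=1 -> skip
r=33=100001 popcount=2 -> skip
r=34=100010 popcount=2 -> skip
r=35=100011 popcount=3 -> skip
r=36=100100 popcount=2 -> skip
Kept rows: 27 29 30

Answer: 27 29 30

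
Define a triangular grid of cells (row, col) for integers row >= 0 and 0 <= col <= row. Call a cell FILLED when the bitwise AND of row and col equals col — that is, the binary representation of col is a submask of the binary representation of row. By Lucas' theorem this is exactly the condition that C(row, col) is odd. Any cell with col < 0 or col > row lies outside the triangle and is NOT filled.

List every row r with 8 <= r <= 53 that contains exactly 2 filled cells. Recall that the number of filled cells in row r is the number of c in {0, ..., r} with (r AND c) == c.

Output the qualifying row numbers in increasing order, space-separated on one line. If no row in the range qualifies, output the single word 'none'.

Answer: 8 16 32

Derivation:
Row r has 2^popcount(r) filled cells, so we need popcount(r) = log2(2) = 1.
Scan r = 8..53 and keep those with exactly 1 one-bits:
r=8=1000 popcount=1 -> KEEP
r=9=1001 popcount=2 -> skip
r=10=1010 popcount=2 -> skip
r=11=1011 popcount=3 -> skip
r=12=1100 popcount=2 -> skip
r=13=1101 popcount=3 -> skip
r=14=1110 popcount=3 -> skip
r=15=1111 popcount=4 -> skip
r=16=10000 popcount=1 -> KEEP
r=17=10001 popcount=2 -> skip
r=18=10010 popcount=2 -> skip
r=19=10011 popcount=3 -> skip
r=20=10100 popcount=2 -> skip
r=21=10101 popcount=3 -> skip
r=22=10110 popcount=3 -> skip
r=23=10111 popcount=4 -> skip
r=24=11000 popcount=2 -> skip
r=25=11001 popcount=3 -> skip
r=26=11010 popcount=3 -> skip
r=27=11011 popcount=4 -> skip
r=28=11100 popcount=3 -> skip
r=29=11101 popcount=4 -> skip
r=30=11110 popcount=4 -> skip
r=31=11111 popcount=5 -> skip
r=32=100000 popcount=1 -> KEEP
r=33=100001 popcount=2 -> skip
r=34=100010 popcount=2 -> skip
r=35=100011 popcount=3 -> skip
r=36=100100 popcount=2 -> skip
r=37=100101 popcount=3 -> skip
r=38=100110 popcount=3 -> skip
r=39=100111 popcount=4 -> skip
r=40=101000 popcount=2 -> skip
r=41=101001 popcount=3 -> skip
r=42=101010 popcount=3 -> skip
r=43=101011 popcount=4 -> skip
r=44=101100 popcount=3 -> skip
r=45=101101 popcount=4 -> skip
r=46=101110 popcount=4 -> skip
r=47=101111 popcount=5 -> skip
r=48=110000 popcount=2 -> skip
r=49=110001 popcount=3 -> skip
r=50=110010 popcount=3 -> skip
r=51=110011 popcount=4 -> skip
r=52=110100 popcount=3 -> skip
r=53=110101 popcount=4 -> skip
Kept rows: 8 16 32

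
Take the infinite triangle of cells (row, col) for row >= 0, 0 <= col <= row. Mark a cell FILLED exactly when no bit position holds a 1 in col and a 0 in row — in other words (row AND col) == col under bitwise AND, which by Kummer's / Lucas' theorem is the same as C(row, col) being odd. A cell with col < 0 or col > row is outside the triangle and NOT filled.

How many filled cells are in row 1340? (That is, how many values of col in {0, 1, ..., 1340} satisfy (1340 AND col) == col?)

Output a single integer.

1340 in binary = 10100111100
popcount(1340) = number of 1-bits in 10100111100 = 6
A col c satisfies (1340 AND c) == c iff every set bit of c is also set in 1340; each of the 6 set bits of 1340 can independently be on or off in c.
count = 2^6 = 64

Answer: 64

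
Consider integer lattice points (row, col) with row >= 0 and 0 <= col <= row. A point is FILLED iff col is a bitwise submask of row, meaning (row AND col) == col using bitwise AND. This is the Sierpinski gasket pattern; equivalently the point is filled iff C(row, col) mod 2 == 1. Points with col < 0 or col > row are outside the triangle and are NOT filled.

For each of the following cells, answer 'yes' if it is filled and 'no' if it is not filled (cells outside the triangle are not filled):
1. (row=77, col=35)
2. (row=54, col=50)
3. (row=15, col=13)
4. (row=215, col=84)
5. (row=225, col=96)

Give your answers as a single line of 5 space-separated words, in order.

Answer: no yes yes yes yes

Derivation:
(77,35): row=0b1001101, col=0b100011, row AND col = 0b1 = 1; 1 != 35 -> empty
(54,50): row=0b110110, col=0b110010, row AND col = 0b110010 = 50; 50 == 50 -> filled
(15,13): row=0b1111, col=0b1101, row AND col = 0b1101 = 13; 13 == 13 -> filled
(215,84): row=0b11010111, col=0b1010100, row AND col = 0b1010100 = 84; 84 == 84 -> filled
(225,96): row=0b11100001, col=0b1100000, row AND col = 0b1100000 = 96; 96 == 96 -> filled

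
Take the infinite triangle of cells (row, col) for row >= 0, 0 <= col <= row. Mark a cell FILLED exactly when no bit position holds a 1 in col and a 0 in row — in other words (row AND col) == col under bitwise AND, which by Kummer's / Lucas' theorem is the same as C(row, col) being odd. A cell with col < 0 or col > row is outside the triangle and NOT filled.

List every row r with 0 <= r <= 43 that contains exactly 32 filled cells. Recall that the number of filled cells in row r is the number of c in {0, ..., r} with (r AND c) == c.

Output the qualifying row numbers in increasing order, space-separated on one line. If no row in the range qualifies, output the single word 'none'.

Row r has 2^popcount(r) filled cells, so we need popcount(r) = log2(32) = 5.
Scan r = 0..43 and keep those with exactly 5 one-bits:
r=0=0 popcount=0 -> skip
r=1=1 popcount=1 -> skip
r=2=10 popcount=1 -> skip
r=3=11 popcount=2 -> skip
r=4=100 popcount=1 -> skip
r=5=101 popcount=2 -> skip
r=6=110 popcount=2 -> skip
r=7=111 popcount=3 -> skip
r=8=1000 popcount=1 -> skip
r=9=1001 popcount=2 -> skip
r=10=1010 popcount=2 -> skip
r=11=1011 popcount=3 -> skip
r=12=1100 popcount=2 -> skip
r=13=1101 popcount=3 -> skip
r=14=1110 popcount=3 -> skip
r=15=1111 popcount=4 -> skip
r=16=10000 popcount=1 -> skip
r=17=10001 popcount=2 -> skip
r=18=10010 popcount=2 -> skip
r=19=10011 popcount=3 -> skip
r=20=10100 popcount=2 -> skip
r=21=10101 popcount=3 -> skip
r=22=10110 popcount=3 -> skip
r=23=10111 popcount=4 -> skip
r=24=11000 popcount=2 -> skip
r=25=11001 popcount=3 -> skip
r=26=11010 popcount=3 -> skip
r=27=11011 popcount=4 -> skip
r=28=11100 popcount=3 -> skip
r=29=11101 popcount=4 -> skip
r=30=11110 popcount=4 -> skip
r=31=11111 popcount=5 -> KEEP
r=32=100000 popcount=1 -> skip
r=33=100001 popcount=2 -> skip
r=34=100010 popcount=2 -> skip
r=35=100011 popcount=3 -> skip
r=36=100100 popcount=2 -> skip
r=37=100101 popcount=3 -> skip
r=38=100110 popcount=3 -> skip
r=39=100111 popcount=4 -> skip
r=40=101000 popcount=2 -> skip
r=41=101001 popcount=3 -> skip
r=42=101010 popcount=3 -> skip
r=43=101011 popcount=4 -> skip
Kept rows: 31

Answer: 31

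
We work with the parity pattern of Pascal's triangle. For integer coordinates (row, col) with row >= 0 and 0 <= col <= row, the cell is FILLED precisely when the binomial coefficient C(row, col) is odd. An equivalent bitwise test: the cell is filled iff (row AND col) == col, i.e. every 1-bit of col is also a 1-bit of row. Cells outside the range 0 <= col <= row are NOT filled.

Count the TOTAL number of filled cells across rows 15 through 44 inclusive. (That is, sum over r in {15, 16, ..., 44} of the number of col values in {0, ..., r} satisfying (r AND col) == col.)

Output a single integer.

r15=1111 pc4: +16 =16
r16=10000 pc1: +2 =18
r17=10001 pc2: +4 =22
r18=10010 pc2: +4 =26
r19=10011 pc3: +8 =34
r20=10100 pc2: +4 =38
r21=10101 pc3: +8 =46
r22=10110 pc3: +8 =54
r23=10111 pc4: +16 =70
r24=11000 pc2: +4 =74
r25=11001 pc3: +8 =82
r26=11010 pc3: +8 =90
r27=11011 pc4: +16 =106
r28=11100 pc3: +8 =114
r29=11101 pc4: +16 =130
r30=11110 pc4: +16 =146
r31=11111 pc5: +32 =178
r32=100000 pc1: +2 =180
r33=100001 pc2: +4 =184
r34=100010 pc2: +4 =188
r35=100011 pc3: +8 =196
r36=100100 pc2: +4 =200
r37=100101 pc3: +8 =208
r38=100110 pc3: +8 =216
r39=100111 pc4: +16 =232
r40=101000 pc2: +4 =236
r41=101001 pc3: +8 =244
r42=101010 pc3: +8 =252
r43=101011 pc4: +16 =268
r44=101100 pc3: +8 =276

Answer: 276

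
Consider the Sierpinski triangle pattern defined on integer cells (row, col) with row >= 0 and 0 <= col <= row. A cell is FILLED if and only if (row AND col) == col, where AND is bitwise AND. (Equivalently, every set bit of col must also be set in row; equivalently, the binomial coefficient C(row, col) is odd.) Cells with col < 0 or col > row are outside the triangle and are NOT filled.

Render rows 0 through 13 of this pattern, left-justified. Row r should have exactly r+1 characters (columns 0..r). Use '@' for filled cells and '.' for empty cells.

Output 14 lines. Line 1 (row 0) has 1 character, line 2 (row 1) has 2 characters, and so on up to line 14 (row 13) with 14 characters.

Answer: @
@@
@.@
@@@@
@...@
@@..@@
@.@.@.@
@@@@@@@@
@.......@
@@......@@
@.@.....@.@
@@@@....@@@@
@...@...@...@
@@..@@..@@..@@

Derivation:
r0=0: @
r1=1: @@
r2=10: @.@
r3=11: @@@@
r4=100: @...@
r5=101: @@..@@
r6=110: @.@.@.@
r7=111: @@@@@@@@
r8=1000: @.......@
r9=1001: @@......@@
r10=1010: @.@.....@.@
r11=1011: @@@@....@@@@
r12=1100: @...@...@...@
r13=1101: @@..@@..@@..@@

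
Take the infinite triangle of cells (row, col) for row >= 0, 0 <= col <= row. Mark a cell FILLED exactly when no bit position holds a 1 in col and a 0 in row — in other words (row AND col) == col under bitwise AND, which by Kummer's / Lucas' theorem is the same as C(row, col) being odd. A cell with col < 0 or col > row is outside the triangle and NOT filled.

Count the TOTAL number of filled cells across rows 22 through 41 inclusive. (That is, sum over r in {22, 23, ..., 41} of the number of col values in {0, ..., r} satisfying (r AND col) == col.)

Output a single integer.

r22=10110 pc3: +8 =8
r23=10111 pc4: +16 =24
r24=11000 pc2: +4 =28
r25=11001 pc3: +8 =36
r26=11010 pc3: +8 =44
r27=11011 pc4: +16 =60
r28=11100 pc3: +8 =68
r29=11101 pc4: +16 =84
r30=11110 pc4: +16 =100
r31=11111 pc5: +32 =132
r32=100000 pc1: +2 =134
r33=100001 pc2: +4 =138
r34=100010 pc2: +4 =142
r35=100011 pc3: +8 =150
r36=100100 pc2: +4 =154
r37=100101 pc3: +8 =162
r38=100110 pc3: +8 =170
r39=100111 pc4: +16 =186
r40=101000 pc2: +4 =190
r41=101001 pc3: +8 =198

Answer: 198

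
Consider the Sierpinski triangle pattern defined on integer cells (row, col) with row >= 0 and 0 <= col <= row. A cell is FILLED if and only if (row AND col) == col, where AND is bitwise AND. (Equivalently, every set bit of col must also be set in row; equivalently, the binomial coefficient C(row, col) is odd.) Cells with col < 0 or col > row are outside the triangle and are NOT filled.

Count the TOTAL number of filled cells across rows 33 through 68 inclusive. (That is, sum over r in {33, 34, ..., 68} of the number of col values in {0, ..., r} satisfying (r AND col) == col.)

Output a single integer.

r33=100001 pc2: +4 =4
r34=100010 pc2: +4 =8
r35=100011 pc3: +8 =16
r36=100100 pc2: +4 =20
r37=100101 pc3: +8 =28
r38=100110 pc3: +8 =36
r39=100111 pc4: +16 =52
r40=101000 pc2: +4 =56
r41=101001 pc3: +8 =64
r42=101010 pc3: +8 =72
r43=101011 pc4: +16 =88
r44=101100 pc3: +8 =96
r45=101101 pc4: +16 =112
r46=101110 pc4: +16 =128
r47=101111 pc5: +32 =160
r48=110000 pc2: +4 =164
r49=110001 pc3: +8 =172
r50=110010 pc3: +8 =180
r51=110011 pc4: +16 =196
r52=110100 pc3: +8 =204
r53=110101 pc4: +16 =220
r54=110110 pc4: +16 =236
r55=110111 pc5: +32 =268
r56=111000 pc3: +8 =276
r57=111001 pc4: +16 =292
r58=111010 pc4: +16 =308
r59=111011 pc5: +32 =340
r60=111100 pc4: +16 =356
r61=111101 pc5: +32 =388
r62=111110 pc5: +32 =420
r63=111111 pc6: +64 =484
r64=1000000 pc1: +2 =486
r65=1000001 pc2: +4 =490
r66=1000010 pc2: +4 =494
r67=1000011 pc3: +8 =502
r68=1000100 pc2: +4 =506

Answer: 506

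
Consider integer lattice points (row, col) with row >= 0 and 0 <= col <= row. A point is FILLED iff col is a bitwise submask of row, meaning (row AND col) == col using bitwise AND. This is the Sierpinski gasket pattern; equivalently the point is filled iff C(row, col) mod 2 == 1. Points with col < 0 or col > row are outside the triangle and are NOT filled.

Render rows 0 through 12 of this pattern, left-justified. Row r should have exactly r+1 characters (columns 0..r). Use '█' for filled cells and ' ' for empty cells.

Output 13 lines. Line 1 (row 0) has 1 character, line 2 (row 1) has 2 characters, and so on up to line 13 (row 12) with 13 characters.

r0=0: █
r1=1: ██
r2=10: █ █
r3=11: ████
r4=100: █   █
r5=101: ██  ██
r6=110: █ █ █ █
r7=111: ████████
r8=1000: █       █
r9=1001: ██      ██
r10=1010: █ █     █ █
r11=1011: ████    ████
r12=1100: █   █   █   █

Answer: █
██
█ █
████
█   █
██  ██
█ █ █ █
████████
█       █
██      ██
█ █     █ █
████    ████
█   █   █   █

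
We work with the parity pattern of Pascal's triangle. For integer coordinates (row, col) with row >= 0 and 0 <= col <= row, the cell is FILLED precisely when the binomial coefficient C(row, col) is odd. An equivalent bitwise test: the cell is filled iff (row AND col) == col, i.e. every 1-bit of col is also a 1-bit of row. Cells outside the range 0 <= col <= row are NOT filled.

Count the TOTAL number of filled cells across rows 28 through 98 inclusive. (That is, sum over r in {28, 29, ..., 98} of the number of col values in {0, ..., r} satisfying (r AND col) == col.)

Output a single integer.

Answer: 1064

Derivation:
r28=11100 pc3: +8 =8
r29=11101 pc4: +16 =24
r30=11110 pc4: +16 =40
r31=11111 pc5: +32 =72
r32=100000 pc1: +2 =74
r33=100001 pc2: +4 =78
r34=100010 pc2: +4 =82
r35=100011 pc3: +8 =90
r36=100100 pc2: +4 =94
r37=100101 pc3: +8 =102
r38=100110 pc3: +8 =110
r39=100111 pc4: +16 =126
r40=101000 pc2: +4 =130
r41=101001 pc3: +8 =138
r42=101010 pc3: +8 =146
r43=101011 pc4: +16 =162
r44=101100 pc3: +8 =170
r45=101101 pc4: +16 =186
r46=101110 pc4: +16 =202
r47=101111 pc5: +32 =234
r48=110000 pc2: +4 =238
r49=110001 pc3: +8 =246
r50=110010 pc3: +8 =254
r51=110011 pc4: +16 =270
r52=110100 pc3: +8 =278
r53=110101 pc4: +16 =294
r54=110110 pc4: +16 =310
r55=110111 pc5: +32 =342
r56=111000 pc3: +8 =350
r57=111001 pc4: +16 =366
r58=111010 pc4: +16 =382
r59=111011 pc5: +32 =414
r60=111100 pc4: +16 =430
r61=111101 pc5: +32 =462
r62=111110 pc5: +32 =494
r63=111111 pc6: +64 =558
r64=1000000 pc1: +2 =560
r65=1000001 pc2: +4 =564
r66=1000010 pc2: +4 =568
r67=1000011 pc3: +8 =576
r68=1000100 pc2: +4 =580
r69=1000101 pc3: +8 =588
r70=1000110 pc3: +8 =596
r71=1000111 pc4: +16 =612
r72=1001000 pc2: +4 =616
r73=1001001 pc3: +8 =624
r74=1001010 pc3: +8 =632
r75=1001011 pc4: +16 =648
r76=1001100 pc3: +8 =656
r77=1001101 pc4: +16 =672
r78=1001110 pc4: +16 =688
r79=1001111 pc5: +32 =720
r80=1010000 pc2: +4 =724
r81=1010001 pc3: +8 =732
r82=1010010 pc3: +8 =740
r83=1010011 pc4: +16 =756
r84=1010100 pc3: +8 =764
r85=1010101 pc4: +16 =780
r86=1010110 pc4: +16 =796
r87=1010111 pc5: +32 =828
r88=1011000 pc3: +8 =836
r89=1011001 pc4: +16 =852
r90=1011010 pc4: +16 =868
r91=1011011 pc5: +32 =900
r92=1011100 pc4: +16 =916
r93=1011101 pc5: +32 =948
r94=1011110 pc5: +32 =980
r95=1011111 pc6: +64 =1044
r96=1100000 pc2: +4 =1048
r97=1100001 pc3: +8 =1056
r98=1100010 pc3: +8 =1064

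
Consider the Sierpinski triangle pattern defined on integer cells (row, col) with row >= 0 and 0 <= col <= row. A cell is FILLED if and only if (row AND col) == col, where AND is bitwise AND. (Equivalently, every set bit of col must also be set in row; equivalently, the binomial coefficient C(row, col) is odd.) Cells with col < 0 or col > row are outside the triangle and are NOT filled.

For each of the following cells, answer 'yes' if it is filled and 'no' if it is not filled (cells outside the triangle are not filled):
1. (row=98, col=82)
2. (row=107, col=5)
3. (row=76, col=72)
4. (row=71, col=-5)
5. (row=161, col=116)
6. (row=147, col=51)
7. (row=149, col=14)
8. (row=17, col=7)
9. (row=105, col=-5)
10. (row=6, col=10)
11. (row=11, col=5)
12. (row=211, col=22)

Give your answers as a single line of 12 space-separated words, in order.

Answer: no no yes no no no no no no no no no

Derivation:
(98,82): row=0b1100010, col=0b1010010, row AND col = 0b1000010 = 66; 66 != 82 -> empty
(107,5): row=0b1101011, col=0b101, row AND col = 0b1 = 1; 1 != 5 -> empty
(76,72): row=0b1001100, col=0b1001000, row AND col = 0b1001000 = 72; 72 == 72 -> filled
(71,-5): col outside [0, 71] -> not filled
(161,116): row=0b10100001, col=0b1110100, row AND col = 0b100000 = 32; 32 != 116 -> empty
(147,51): row=0b10010011, col=0b110011, row AND col = 0b10011 = 19; 19 != 51 -> empty
(149,14): row=0b10010101, col=0b1110, row AND col = 0b100 = 4; 4 != 14 -> empty
(17,7): row=0b10001, col=0b111, row AND col = 0b1 = 1; 1 != 7 -> empty
(105,-5): col outside [0, 105] -> not filled
(6,10): col outside [0, 6] -> not filled
(11,5): row=0b1011, col=0b101, row AND col = 0b1 = 1; 1 != 5 -> empty
(211,22): row=0b11010011, col=0b10110, row AND col = 0b10010 = 18; 18 != 22 -> empty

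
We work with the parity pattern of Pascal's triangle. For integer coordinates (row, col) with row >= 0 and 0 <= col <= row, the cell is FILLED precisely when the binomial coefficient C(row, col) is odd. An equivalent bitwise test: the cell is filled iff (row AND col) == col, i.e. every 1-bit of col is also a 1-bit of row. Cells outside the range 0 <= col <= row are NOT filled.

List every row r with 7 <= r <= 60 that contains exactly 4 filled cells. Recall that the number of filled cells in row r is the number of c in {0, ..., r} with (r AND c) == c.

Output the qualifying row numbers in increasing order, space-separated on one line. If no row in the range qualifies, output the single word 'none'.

Answer: 9 10 12 17 18 20 24 33 34 36 40 48

Derivation:
Row r has 2^popcount(r) filled cells, so we need popcount(r) = log2(4) = 2.
Scan r = 7..60 and keep those with exactly 2 one-bits:
r=7=111 popcount=3 -> skip
r=8=1000 popcount=1 -> skip
r=9=1001 popcount=2 -> KEEP
r=10=1010 popcount=2 -> KEEP
r=11=1011 popcount=3 -> skip
r=12=1100 popcount=2 -> KEEP
r=13=1101 popcount=3 -> skip
r=14=1110 popcount=3 -> skip
r=15=1111 popcount=4 -> skip
r=16=10000 popcount=1 -> skip
r=17=10001 popcount=2 -> KEEP
r=18=10010 popcount=2 -> KEEP
r=19=10011 popcount=3 -> skip
r=20=10100 popcount=2 -> KEEP
r=21=10101 popcount=3 -> skip
r=22=10110 popcount=3 -> skip
r=23=10111 popcount=4 -> skip
r=24=11000 popcount=2 -> KEEP
r=25=11001 popcount=3 -> skip
r=26=11010 popcount=3 -> skip
r=27=11011 popcount=4 -> skip
r=28=11100 popcount=3 -> skip
r=29=11101 popcount=4 -> skip
r=30=11110 popcount=4 -> skip
r=31=11111 popcount=5 -> skip
r=32=100000 popcount=1 -> skip
r=33=100001 popcount=2 -> KEEP
r=34=100010 popcount=2 -> KEEP
r=35=100011 popcount=3 -> skip
r=36=100100 popcount=2 -> KEEP
r=37=100101 popcount=3 -> skip
r=38=100110 popcount=3 -> skip
r=39=100111 popcount=4 -> skip
r=40=101000 popcount=2 -> KEEP
r=41=101001 popcount=3 -> skip
r=42=101010 popcount=3 -> skip
r=43=101011 popcount=4 -> skip
r=44=101100 popcount=3 -> skip
r=45=101101 popcount=4 -> skip
r=46=101110 popcount=4 -> skip
r=47=101111 popcount=5 -> skip
r=48=110000 popcount=2 -> KEEP
r=49=110001 popcount=3 -> skip
r=50=110010 popcount=3 -> skip
r=51=110011 popcount=4 -> skip
r=52=110100 popcount=3 -> skip
r=53=110101 popcount=4 -> skip
r=54=110110 popcount=4 -> skip
r=55=110111 popcount=5 -> skip
r=56=111000 popcount=3 -> skip
r=57=111001 popcount=4 -> skip
r=58=111010 popcount=4 -> skip
r=59=111011 popcount=5 -> skip
r=60=111100 popcount=4 -> skip
Kept rows: 9 10 12 17 18 20 24 33 34 36 40 48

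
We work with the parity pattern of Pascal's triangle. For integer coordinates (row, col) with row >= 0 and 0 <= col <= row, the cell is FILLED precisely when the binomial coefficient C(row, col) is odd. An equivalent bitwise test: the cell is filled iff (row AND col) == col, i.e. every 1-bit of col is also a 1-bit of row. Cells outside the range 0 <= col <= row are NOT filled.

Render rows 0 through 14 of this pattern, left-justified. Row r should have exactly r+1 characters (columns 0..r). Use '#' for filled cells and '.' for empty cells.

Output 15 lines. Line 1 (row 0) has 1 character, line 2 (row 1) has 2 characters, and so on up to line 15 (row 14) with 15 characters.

Answer: #
##
#.#
####
#...#
##..##
#.#.#.#
########
#.......#
##......##
#.#.....#.#
####....####
#...#...#...#
##..##..##..##
#.#.#.#.#.#.#.#

Derivation:
r0=0: #
r1=1: ##
r2=10: #.#
r3=11: ####
r4=100: #...#
r5=101: ##..##
r6=110: #.#.#.#
r7=111: ########
r8=1000: #.......#
r9=1001: ##......##
r10=1010: #.#.....#.#
r11=1011: ####....####
r12=1100: #...#...#...#
r13=1101: ##..##..##..##
r14=1110: #.#.#.#.#.#.#.#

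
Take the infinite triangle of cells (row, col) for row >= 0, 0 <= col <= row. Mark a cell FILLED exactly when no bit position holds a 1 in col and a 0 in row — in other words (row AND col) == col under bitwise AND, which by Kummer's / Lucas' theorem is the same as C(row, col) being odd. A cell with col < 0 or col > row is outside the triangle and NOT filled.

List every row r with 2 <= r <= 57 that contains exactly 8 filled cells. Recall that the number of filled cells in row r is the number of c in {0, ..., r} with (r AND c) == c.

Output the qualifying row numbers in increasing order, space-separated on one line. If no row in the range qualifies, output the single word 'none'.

Row r has 2^popcount(r) filled cells, so we need popcount(r) = log2(8) = 3.
Scan r = 2..57 and keep those with exactly 3 one-bits:
r=2=10 popcount=1 -> skip
r=3=11 popcount=2 -> skip
r=4=100 popcount=1 -> skip
r=5=101 popcount=2 -> skip
r=6=110 popcount=2 -> skip
r=7=111 popcount=3 -> KEEP
r=8=1000 popcount=1 -> skip
r=9=1001 popcount=2 -> skip
r=10=1010 popcount=2 -> skip
r=11=1011 popcount=3 -> KEEP
r=12=1100 popcount=2 -> skip
r=13=1101 popcount=3 -> KEEP
r=14=1110 popcount=3 -> KEEP
r=15=1111 popcount=4 -> skip
r=16=10000 popcount=1 -> skip
r=17=10001 popcount=2 -> skip
r=18=10010 popcount=2 -> skip
r=19=10011 popcount=3 -> KEEP
r=20=10100 popcount=2 -> skip
r=21=10101 popcount=3 -> KEEP
r=22=10110 popcount=3 -> KEEP
r=23=10111 popcount=4 -> skip
r=24=11000 popcount=2 -> skip
r=25=11001 popcount=3 -> KEEP
r=26=11010 popcount=3 -> KEEP
r=27=11011 popcount=4 -> skip
r=28=11100 popcount=3 -> KEEP
r=29=11101 popcount=4 -> skip
r=30=11110 popcount=4 -> skip
r=31=11111 popcount=5 -> skip
r=32=100000 popcount=1 -> skip
r=33=100001 popcount=2 -> skip
r=34=100010 popcount=2 -> skip
r=35=100011 popcount=3 -> KEEP
r=36=100100 popcount=2 -> skip
r=37=100101 popcount=3 -> KEEP
r=38=100110 popcount=3 -> KEEP
r=39=100111 popcount=4 -> skip
r=40=101000 popcount=2 -> skip
r=41=101001 popcount=3 -> KEEP
r=42=101010 popcount=3 -> KEEP
r=43=101011 popcount=4 -> skip
r=44=101100 popcount=3 -> KEEP
r=45=101101 popcount=4 -> skip
r=46=101110 popcount=4 -> skip
r=47=101111 popcount=5 -> skip
r=48=110000 popcount=2 -> skip
r=49=110001 popcount=3 -> KEEP
r=50=110010 popcount=3 -> KEEP
r=51=110011 popcount=4 -> skip
r=52=110100 popcount=3 -> KEEP
r=53=110101 popcount=4 -> skip
r=54=110110 popcount=4 -> skip
r=55=110111 popcount=5 -> skip
r=56=111000 popcount=3 -> KEEP
r=57=111001 popcount=4 -> skip
Kept rows: 7 11 13 14 19 21 22 25 26 28 35 37 38 41 42 44 49 50 52 56

Answer: 7 11 13 14 19 21 22 25 26 28 35 37 38 41 42 44 49 50 52 56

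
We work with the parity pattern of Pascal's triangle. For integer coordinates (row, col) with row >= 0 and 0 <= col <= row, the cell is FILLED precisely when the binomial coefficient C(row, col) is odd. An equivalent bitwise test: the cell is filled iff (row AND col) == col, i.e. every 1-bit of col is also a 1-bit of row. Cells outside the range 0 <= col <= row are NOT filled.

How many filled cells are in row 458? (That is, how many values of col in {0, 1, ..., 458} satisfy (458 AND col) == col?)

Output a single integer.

Answer: 32

Derivation:
458 in binary = 111001010
popcount(458) = number of 1-bits in 111001010 = 5
A col c satisfies (458 AND c) == c iff every set bit of c is also set in 458; each of the 5 set bits of 458 can independently be on or off in c.
count = 2^5 = 32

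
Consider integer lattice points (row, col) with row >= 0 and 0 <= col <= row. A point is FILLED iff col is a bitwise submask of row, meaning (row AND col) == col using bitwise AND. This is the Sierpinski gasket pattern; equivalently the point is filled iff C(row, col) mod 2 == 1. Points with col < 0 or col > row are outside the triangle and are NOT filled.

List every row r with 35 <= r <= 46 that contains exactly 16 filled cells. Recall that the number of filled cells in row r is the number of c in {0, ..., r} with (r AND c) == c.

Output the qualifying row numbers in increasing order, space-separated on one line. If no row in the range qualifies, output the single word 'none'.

Answer: 39 43 45 46

Derivation:
Row r has 2^popcount(r) filled cells, so we need popcount(r) = log2(16) = 4.
Scan r = 35..46 and keep those with exactly 4 one-bits:
r=35=100011 popcount=3 -> skip
r=36=100100 popcount=2 -> skip
r=37=100101 popcount=3 -> skip
r=38=100110 popcount=3 -> skip
r=39=100111 popcount=4 -> KEEP
r=40=101000 popcount=2 -> skip
r=41=101001 popcount=3 -> skip
r=42=101010 popcount=3 -> skip
r=43=101011 popcount=4 -> KEEP
r=44=101100 popcount=3 -> skip
r=45=101101 popcount=4 -> KEEP
r=46=101110 popcount=4 -> KEEP
Kept rows: 39 43 45 46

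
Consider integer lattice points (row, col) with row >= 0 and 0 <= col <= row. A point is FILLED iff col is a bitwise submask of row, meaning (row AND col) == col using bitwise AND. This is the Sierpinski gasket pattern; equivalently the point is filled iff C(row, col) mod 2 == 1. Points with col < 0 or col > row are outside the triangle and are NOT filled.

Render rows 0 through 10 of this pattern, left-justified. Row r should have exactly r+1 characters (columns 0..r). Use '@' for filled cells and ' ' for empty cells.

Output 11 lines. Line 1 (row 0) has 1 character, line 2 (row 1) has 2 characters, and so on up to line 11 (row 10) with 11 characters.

Answer: @
@@
@ @
@@@@
@   @
@@  @@
@ @ @ @
@@@@@@@@
@       @
@@      @@
@ @     @ @

Derivation:
r0=0: @
r1=1: @@
r2=10: @ @
r3=11: @@@@
r4=100: @   @
r5=101: @@  @@
r6=110: @ @ @ @
r7=111: @@@@@@@@
r8=1000: @       @
r9=1001: @@      @@
r10=1010: @ @     @ @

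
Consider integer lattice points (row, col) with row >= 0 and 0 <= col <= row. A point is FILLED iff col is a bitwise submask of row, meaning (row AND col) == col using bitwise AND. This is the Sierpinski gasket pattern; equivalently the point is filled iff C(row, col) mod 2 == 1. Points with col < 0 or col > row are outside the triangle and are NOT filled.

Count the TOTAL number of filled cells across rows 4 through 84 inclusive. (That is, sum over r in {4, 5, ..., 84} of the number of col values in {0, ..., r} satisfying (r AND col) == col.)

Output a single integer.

r4=100 pc1: +2 =2
r5=101 pc2: +4 =6
r6=110 pc2: +4 =10
r7=111 pc3: +8 =18
r8=1000 pc1: +2 =20
r9=1001 pc2: +4 =24
r10=1010 pc2: +4 =28
r11=1011 pc3: +8 =36
r12=1100 pc2: +4 =40
r13=1101 pc3: +8 =48
r14=1110 pc3: +8 =56
r15=1111 pc4: +16 =72
r16=10000 pc1: +2 =74
r17=10001 pc2: +4 =78
r18=10010 pc2: +4 =82
r19=10011 pc3: +8 =90
r20=10100 pc2: +4 =94
r21=10101 pc3: +8 =102
r22=10110 pc3: +8 =110
r23=10111 pc4: +16 =126
r24=11000 pc2: +4 =130
r25=11001 pc3: +8 =138
r26=11010 pc3: +8 =146
r27=11011 pc4: +16 =162
r28=11100 pc3: +8 =170
r29=11101 pc4: +16 =186
r30=11110 pc4: +16 =202
r31=11111 pc5: +32 =234
r32=100000 pc1: +2 =236
r33=100001 pc2: +4 =240
r34=100010 pc2: +4 =244
r35=100011 pc3: +8 =252
r36=100100 pc2: +4 =256
r37=100101 pc3: +8 =264
r38=100110 pc3: +8 =272
r39=100111 pc4: +16 =288
r40=101000 pc2: +4 =292
r41=101001 pc3: +8 =300
r42=101010 pc3: +8 =308
r43=101011 pc4: +16 =324
r44=101100 pc3: +8 =332
r45=101101 pc4: +16 =348
r46=101110 pc4: +16 =364
r47=101111 pc5: +32 =396
r48=110000 pc2: +4 =400
r49=110001 pc3: +8 =408
r50=110010 pc3: +8 =416
r51=110011 pc4: +16 =432
r52=110100 pc3: +8 =440
r53=110101 pc4: +16 =456
r54=110110 pc4: +16 =472
r55=110111 pc5: +32 =504
r56=111000 pc3: +8 =512
r57=111001 pc4: +16 =528
r58=111010 pc4: +16 =544
r59=111011 pc5: +32 =576
r60=111100 pc4: +16 =592
r61=111101 pc5: +32 =624
r62=111110 pc5: +32 =656
r63=111111 pc6: +64 =720
r64=1000000 pc1: +2 =722
r65=1000001 pc2: +4 =726
r66=1000010 pc2: +4 =730
r67=1000011 pc3: +8 =738
r68=1000100 pc2: +4 =742
r69=1000101 pc3: +8 =750
r70=1000110 pc3: +8 =758
r71=1000111 pc4: +16 =774
r72=1001000 pc2: +4 =778
r73=1001001 pc3: +8 =786
r74=1001010 pc3: +8 =794
r75=1001011 pc4: +16 =810
r76=1001100 pc3: +8 =818
r77=1001101 pc4: +16 =834
r78=1001110 pc4: +16 =850
r79=1001111 pc5: +32 =882
r80=1010000 pc2: +4 =886
r81=1010001 pc3: +8 =894
r82=1010010 pc3: +8 =902
r83=1010011 pc4: +16 =918
r84=1010100 pc3: +8 =926

Answer: 926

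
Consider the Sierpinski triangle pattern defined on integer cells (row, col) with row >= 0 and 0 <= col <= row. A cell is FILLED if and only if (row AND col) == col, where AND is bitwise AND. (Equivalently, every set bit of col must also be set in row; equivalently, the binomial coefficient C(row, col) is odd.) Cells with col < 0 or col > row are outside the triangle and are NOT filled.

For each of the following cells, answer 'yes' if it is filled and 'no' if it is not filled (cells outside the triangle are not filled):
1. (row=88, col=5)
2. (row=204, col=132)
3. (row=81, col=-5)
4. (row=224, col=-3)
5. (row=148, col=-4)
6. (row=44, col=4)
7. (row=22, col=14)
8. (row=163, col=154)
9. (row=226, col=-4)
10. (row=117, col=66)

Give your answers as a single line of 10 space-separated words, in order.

Answer: no yes no no no yes no no no no

Derivation:
(88,5): row=0b1011000, col=0b101, row AND col = 0b0 = 0; 0 != 5 -> empty
(204,132): row=0b11001100, col=0b10000100, row AND col = 0b10000100 = 132; 132 == 132 -> filled
(81,-5): col outside [0, 81] -> not filled
(224,-3): col outside [0, 224] -> not filled
(148,-4): col outside [0, 148] -> not filled
(44,4): row=0b101100, col=0b100, row AND col = 0b100 = 4; 4 == 4 -> filled
(22,14): row=0b10110, col=0b1110, row AND col = 0b110 = 6; 6 != 14 -> empty
(163,154): row=0b10100011, col=0b10011010, row AND col = 0b10000010 = 130; 130 != 154 -> empty
(226,-4): col outside [0, 226] -> not filled
(117,66): row=0b1110101, col=0b1000010, row AND col = 0b1000000 = 64; 64 != 66 -> empty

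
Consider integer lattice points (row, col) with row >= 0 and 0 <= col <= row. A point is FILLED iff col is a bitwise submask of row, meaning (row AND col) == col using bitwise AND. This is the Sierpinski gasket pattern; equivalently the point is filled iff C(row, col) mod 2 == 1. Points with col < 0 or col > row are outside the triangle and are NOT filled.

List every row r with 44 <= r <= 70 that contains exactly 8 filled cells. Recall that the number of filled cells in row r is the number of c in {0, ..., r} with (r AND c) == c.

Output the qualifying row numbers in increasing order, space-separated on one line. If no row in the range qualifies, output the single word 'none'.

Answer: 44 49 50 52 56 67 69 70

Derivation:
Row r has 2^popcount(r) filled cells, so we need popcount(r) = log2(8) = 3.
Scan r = 44..70 and keep those with exactly 3 one-bits:
r=44=101100 popcount=3 -> KEEP
r=45=101101 popcount=4 -> skip
r=46=101110 popcount=4 -> skip
r=47=101111 popcount=5 -> skip
r=48=110000 popcount=2 -> skip
r=49=110001 popcount=3 -> KEEP
r=50=110010 popcount=3 -> KEEP
r=51=110011 popcount=4 -> skip
r=52=110100 popcount=3 -> KEEP
r=53=110101 popcount=4 -> skip
r=54=110110 popcount=4 -> skip
r=55=110111 popcount=5 -> skip
r=56=111000 popcount=3 -> KEEP
r=57=111001 popcount=4 -> skip
r=58=111010 popcount=4 -> skip
r=59=111011 popcount=5 -> skip
r=60=111100 popcount=4 -> skip
r=61=111101 popcount=5 -> skip
r=62=111110 popcount=5 -> skip
r=63=111111 popcount=6 -> skip
r=64=1000000 popcount=1 -> skip
r=65=1000001 popcount=2 -> skip
r=66=1000010 popcount=2 -> skip
r=67=1000011 popcount=3 -> KEEP
r=68=1000100 popcount=2 -> skip
r=69=1000101 popcount=3 -> KEEP
r=70=1000110 popcount=3 -> KEEP
Kept rows: 44 49 50 52 56 67 69 70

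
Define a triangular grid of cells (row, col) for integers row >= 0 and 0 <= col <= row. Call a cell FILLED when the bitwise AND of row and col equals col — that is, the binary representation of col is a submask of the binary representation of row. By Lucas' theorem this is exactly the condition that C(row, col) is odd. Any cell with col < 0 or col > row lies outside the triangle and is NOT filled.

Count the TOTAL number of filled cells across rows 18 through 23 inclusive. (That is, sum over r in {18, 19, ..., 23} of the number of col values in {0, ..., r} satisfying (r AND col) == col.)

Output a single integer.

r18=10010 pc2: +4 =4
r19=10011 pc3: +8 =12
r20=10100 pc2: +4 =16
r21=10101 pc3: +8 =24
r22=10110 pc3: +8 =32
r23=10111 pc4: +16 =48

Answer: 48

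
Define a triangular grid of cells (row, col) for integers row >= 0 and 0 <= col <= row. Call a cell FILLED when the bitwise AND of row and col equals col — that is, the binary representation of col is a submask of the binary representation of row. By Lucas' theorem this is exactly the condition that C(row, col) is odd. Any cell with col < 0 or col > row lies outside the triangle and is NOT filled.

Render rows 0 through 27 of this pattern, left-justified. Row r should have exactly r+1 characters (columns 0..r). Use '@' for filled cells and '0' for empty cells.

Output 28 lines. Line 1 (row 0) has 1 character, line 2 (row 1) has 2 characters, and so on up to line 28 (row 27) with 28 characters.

Answer: @
@@
@0@
@@@@
@000@
@@00@@
@0@0@0@
@@@@@@@@
@0000000@
@@000000@@
@0@00000@0@
@@@@0000@@@@
@000@000@000@
@@00@@00@@00@@
@0@0@0@0@0@0@0@
@@@@@@@@@@@@@@@@
@000000000000000@
@@00000000000000@@
@0@0000000000000@0@
@@@@000000000000@@@@
@000@00000000000@000@
@@00@@0000000000@@00@@
@0@0@0@000000000@0@0@0@
@@@@@@@@00000000@@@@@@@@
@0000000@0000000@0000000@
@@000000@@000000@@000000@@
@0@00000@0@00000@0@00000@0@
@@@@0000@@@@0000@@@@0000@@@@

Derivation:
r0=0: @
r1=1: @@
r2=10: @0@
r3=11: @@@@
r4=100: @000@
r5=101: @@00@@
r6=110: @0@0@0@
r7=111: @@@@@@@@
r8=1000: @0000000@
r9=1001: @@000000@@
r10=1010: @0@00000@0@
r11=1011: @@@@0000@@@@
r12=1100: @000@000@000@
r13=1101: @@00@@00@@00@@
r14=1110: @0@0@0@0@0@0@0@
r15=1111: @@@@@@@@@@@@@@@@
r16=10000: @000000000000000@
r17=10001: @@00000000000000@@
r18=10010: @0@0000000000000@0@
r19=10011: @@@@000000000000@@@@
r20=10100: @000@00000000000@000@
r21=10101: @@00@@0000000000@@00@@
r22=10110: @0@0@0@000000000@0@0@0@
r23=10111: @@@@@@@@00000000@@@@@@@@
r24=11000: @0000000@0000000@0000000@
r25=11001: @@000000@@000000@@000000@@
r26=11010: @0@00000@0@00000@0@00000@0@
r27=11011: @@@@0000@@@@0000@@@@0000@@@@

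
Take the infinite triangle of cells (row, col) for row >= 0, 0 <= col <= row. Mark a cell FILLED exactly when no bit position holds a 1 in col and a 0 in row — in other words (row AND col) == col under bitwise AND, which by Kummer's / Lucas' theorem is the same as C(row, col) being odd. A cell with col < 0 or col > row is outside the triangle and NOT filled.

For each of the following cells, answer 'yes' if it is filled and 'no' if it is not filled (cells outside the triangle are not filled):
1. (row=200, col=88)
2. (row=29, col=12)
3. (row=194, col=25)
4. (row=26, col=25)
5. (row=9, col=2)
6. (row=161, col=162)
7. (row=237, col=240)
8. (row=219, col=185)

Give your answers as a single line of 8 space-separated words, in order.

(200,88): row=0b11001000, col=0b1011000, row AND col = 0b1001000 = 72; 72 != 88 -> empty
(29,12): row=0b11101, col=0b1100, row AND col = 0b1100 = 12; 12 == 12 -> filled
(194,25): row=0b11000010, col=0b11001, row AND col = 0b0 = 0; 0 != 25 -> empty
(26,25): row=0b11010, col=0b11001, row AND col = 0b11000 = 24; 24 != 25 -> empty
(9,2): row=0b1001, col=0b10, row AND col = 0b0 = 0; 0 != 2 -> empty
(161,162): col outside [0, 161] -> not filled
(237,240): col outside [0, 237] -> not filled
(219,185): row=0b11011011, col=0b10111001, row AND col = 0b10011001 = 153; 153 != 185 -> empty

Answer: no yes no no no no no no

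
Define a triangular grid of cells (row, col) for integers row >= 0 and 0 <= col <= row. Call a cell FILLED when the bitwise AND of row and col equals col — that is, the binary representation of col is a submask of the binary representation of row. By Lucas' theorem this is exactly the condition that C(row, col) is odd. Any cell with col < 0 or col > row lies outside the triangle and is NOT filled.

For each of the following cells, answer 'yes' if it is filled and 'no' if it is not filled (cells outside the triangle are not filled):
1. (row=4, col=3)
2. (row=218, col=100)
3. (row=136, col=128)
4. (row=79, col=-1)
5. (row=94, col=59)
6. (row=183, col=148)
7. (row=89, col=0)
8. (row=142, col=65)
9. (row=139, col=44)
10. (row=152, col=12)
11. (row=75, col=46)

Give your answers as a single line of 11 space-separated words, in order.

(4,3): row=0b100, col=0b11, row AND col = 0b0 = 0; 0 != 3 -> empty
(218,100): row=0b11011010, col=0b1100100, row AND col = 0b1000000 = 64; 64 != 100 -> empty
(136,128): row=0b10001000, col=0b10000000, row AND col = 0b10000000 = 128; 128 == 128 -> filled
(79,-1): col outside [0, 79] -> not filled
(94,59): row=0b1011110, col=0b111011, row AND col = 0b11010 = 26; 26 != 59 -> empty
(183,148): row=0b10110111, col=0b10010100, row AND col = 0b10010100 = 148; 148 == 148 -> filled
(89,0): row=0b1011001, col=0b0, row AND col = 0b0 = 0; 0 == 0 -> filled
(142,65): row=0b10001110, col=0b1000001, row AND col = 0b0 = 0; 0 != 65 -> empty
(139,44): row=0b10001011, col=0b101100, row AND col = 0b1000 = 8; 8 != 44 -> empty
(152,12): row=0b10011000, col=0b1100, row AND col = 0b1000 = 8; 8 != 12 -> empty
(75,46): row=0b1001011, col=0b101110, row AND col = 0b1010 = 10; 10 != 46 -> empty

Answer: no no yes no no yes yes no no no no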